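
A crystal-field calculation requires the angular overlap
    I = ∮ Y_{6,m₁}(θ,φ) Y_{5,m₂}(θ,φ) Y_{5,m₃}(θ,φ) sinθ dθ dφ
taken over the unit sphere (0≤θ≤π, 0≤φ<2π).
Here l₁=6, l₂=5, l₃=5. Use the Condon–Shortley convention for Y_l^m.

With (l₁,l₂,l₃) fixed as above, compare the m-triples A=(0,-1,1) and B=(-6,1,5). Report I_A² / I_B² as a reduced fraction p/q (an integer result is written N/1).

8/55

l's match ⇒ only the (l;m) 3-j factors differ between A and B.
A: triangle coeff Δ(6,5,5) = 1/28588560; Σ_t [0,4]: t=0:+1/12441600 t=1:−1/86400 t=2:+1/9216 t=3:−1/7776 t=4:+1/55296 = -7/518400; (3j)²=12/12155 [(6 5 5; 0 -1 1)], sign=-1
B: triangle coeff Δ(6,5,5) = 1/28588560; Σ_t [6,6]: t=6:+1/12441600 = 1/12441600; (3j)²=3/442 [(6 5 5; -6 1 5)], sign=+1
I_A²/I_B² = (12/12155)/(3/442) = 8/55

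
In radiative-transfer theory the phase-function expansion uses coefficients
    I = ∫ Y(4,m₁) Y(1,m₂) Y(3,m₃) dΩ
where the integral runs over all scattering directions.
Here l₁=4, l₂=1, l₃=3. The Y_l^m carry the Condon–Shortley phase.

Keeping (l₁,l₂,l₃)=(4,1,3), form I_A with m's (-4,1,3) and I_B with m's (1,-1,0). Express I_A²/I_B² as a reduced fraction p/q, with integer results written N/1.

14/5

Shared (l₁,l₂,l₃)=(4,1,3): N and (l;000)² cancel in I_A²/I_B².
A: Δ = 2!·6!·0!/9! = 1/252; Racah Σ t=2..2: t=2:+1/1440 = 1/1440; ⇒ 3j(4 1 3; -4 1 3)² = 1/9, sgn +1
B: Δ = 2!·6!·0!/9! = 1/252; Racah Σ t=0..0: t=0:+1/72 = 1/72; ⇒ 3j(4 1 3; 1 -1 0)² = 5/126, sgn -1
I_A²/I_B² = (1/9)/(5/126) = 14/5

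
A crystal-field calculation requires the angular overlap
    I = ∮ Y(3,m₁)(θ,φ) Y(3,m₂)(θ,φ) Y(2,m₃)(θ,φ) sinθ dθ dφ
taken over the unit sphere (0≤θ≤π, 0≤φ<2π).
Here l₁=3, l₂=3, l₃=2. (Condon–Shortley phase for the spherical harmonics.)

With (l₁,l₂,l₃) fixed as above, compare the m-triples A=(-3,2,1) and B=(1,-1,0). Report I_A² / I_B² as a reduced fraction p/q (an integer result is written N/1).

25/9

Shared (l₁,l₂,l₃)=(3,3,2): N and (l;000)² cancel in I_A²/I_B².
A: Δ = 4!·2!·2!/9! = 1/3780; Racah Σ t=4..4: t=4:+1/48 = 1/48; ⇒ 3j(3 3 2; -3 2 1)² = 5/84, sgn -1
B: Δ = 4!·2!·2!/9! = 1/3780; Racah Σ t=0..2: t=0:+1/96 t=1:−1/6 t=2:+1/16 = -3/32; ⇒ 3j(3 3 2; 1 -1 0)² = 3/140, sgn -1
I_A²/I_B² = (5/84)/(3/140) = 25/9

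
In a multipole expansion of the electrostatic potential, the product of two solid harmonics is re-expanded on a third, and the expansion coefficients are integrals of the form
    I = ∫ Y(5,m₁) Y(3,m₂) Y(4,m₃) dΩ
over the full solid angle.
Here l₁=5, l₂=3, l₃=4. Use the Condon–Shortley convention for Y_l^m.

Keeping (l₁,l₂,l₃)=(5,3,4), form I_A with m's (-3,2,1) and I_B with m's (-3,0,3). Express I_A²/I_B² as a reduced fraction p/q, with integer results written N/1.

l's match ⇒ only the (l;m) 3-j factors differ between A and B.
A: triangle coeff Δ(5,3,4) = 1/180180; Σ_t [3,4]: t=3:−1/1440 t=4:+1/1152 = 1/5760; (3j)²=1/858 [(5 3 4; -3 2 1)], sign=-1
B: triangle coeff Δ(5,3,4) = 1/180180; Σ_t [2,3]: t=2:+1/2880 t=3:−1/1440 = -1/2880; (3j)²=7/715 [(5 3 4; -3 0 3)], sign=+1
I_A²/I_B² = (1/858)/(7/715) = 5/42

5/42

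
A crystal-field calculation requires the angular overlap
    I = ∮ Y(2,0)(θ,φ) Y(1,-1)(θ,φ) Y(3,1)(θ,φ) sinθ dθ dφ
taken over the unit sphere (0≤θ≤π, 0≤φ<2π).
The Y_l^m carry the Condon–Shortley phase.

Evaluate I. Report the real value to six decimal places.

-0.202301

m-sum 0 ✓  L=6 even ✓  1≤3≤3 ✓
Π(2lᵢ+1) = 5×3×7 = 105
triangle coeff Δ(2,1,3) = 1/105
Σ_t [0,0]: t=0:+1/4 = 1/4
(3j)²=3/35 [(2 1 3; 0 0 0)], sign=-1
Σ_t [0,0]: t=0:+1/8 = 1/8
(3j)²=2/35 [(2 1 3; 0 -1 1)], sign=+1
⇒ 4πI² = 18/35
I = (-1)√(18/35/(4π)) = -0.20230066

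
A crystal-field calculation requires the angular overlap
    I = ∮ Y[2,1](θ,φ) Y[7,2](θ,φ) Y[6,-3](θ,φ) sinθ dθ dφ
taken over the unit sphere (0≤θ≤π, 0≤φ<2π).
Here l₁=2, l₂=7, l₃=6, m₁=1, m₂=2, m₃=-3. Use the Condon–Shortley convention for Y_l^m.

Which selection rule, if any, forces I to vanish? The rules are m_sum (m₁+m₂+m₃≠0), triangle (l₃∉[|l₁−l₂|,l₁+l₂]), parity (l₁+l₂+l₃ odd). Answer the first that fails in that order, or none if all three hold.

Σmᵢ = 0  ✓
l₃∈[|l₁−l₂|,l₁+l₂]=[5,9], have l₃=6  ✓
Σlᵢ = 15 ⇒ odd  ✗

parity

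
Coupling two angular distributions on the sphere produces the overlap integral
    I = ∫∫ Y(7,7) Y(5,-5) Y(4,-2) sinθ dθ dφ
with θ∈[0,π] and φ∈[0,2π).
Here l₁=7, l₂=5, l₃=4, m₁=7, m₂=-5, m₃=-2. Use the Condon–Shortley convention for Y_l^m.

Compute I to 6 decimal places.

m-sum 0 ✓  L=16 even ✓  2≤4≤12 ✓
Π(2lᵢ+1) = 15×11×9 = 1485
triangle coeff Δ(7,5,4) = 1/6126120
Σ_t [3,5]: t=3:−1/69120 t=4:+1/20736 t=5:−1/69120 = 1/51840
(3j)²=280/21879 [(7 5 4; 0 0 0)], sign=+1
Σ_t [0,0]: t=0:+1/58060800 = 1/58060800
(3j)²=3/136 [(7 5 4; 7 -5 -2)], sign=+1
⇒ 4πI² = 1575/3757
I = (+1)√(1575/3757/(4π)) = 0.18264793

0.182648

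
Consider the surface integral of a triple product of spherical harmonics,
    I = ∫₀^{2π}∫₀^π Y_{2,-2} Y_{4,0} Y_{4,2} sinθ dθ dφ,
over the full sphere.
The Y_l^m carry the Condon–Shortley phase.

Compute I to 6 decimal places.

-0.190365

Rules hold: Σm=0, L=10 even, 2≤4≤6.
N = 5·9·9 = 405
Δ = 2!·2!·6!/11! = 1/13860
Racah Σ t=0..2: t=0:+1/192 t=1:−1/36 t=2:+1/192 = -5/288
⇒ 3j(2 4 4; 0 0 0)² = 20/693, sgn -1
Racah Σ t=2..2: t=2:+1/192 = 1/192
⇒ 3j(2 4 4; -2 0 2)² = 3/77, sgn +1
4πI² = N·(3j₀)²·(3jₘ)² = 2700/5929
I = -1·√(0.455389/4π) = -0.19036462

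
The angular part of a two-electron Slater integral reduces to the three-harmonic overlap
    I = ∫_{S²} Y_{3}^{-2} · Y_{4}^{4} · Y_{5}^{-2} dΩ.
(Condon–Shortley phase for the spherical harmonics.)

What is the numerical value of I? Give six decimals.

-0.109480

Checks pass: Σm=0; 12 even; l₃=5∈[1,7].
(2·3+1)(2·4+1)(2·5+1) = 693
Δ: 2! 4! 6! / 13! → 1/180180
sum: t=0:+1/576 t=1:−1/144 t=2:+1/576 = -1/288
3j²(3 4 5; 0 0 0) = Δ·Π!·Σ² = 20/1001  (sign +1)
sum: t=2:+1/8640 = 1/8640
3j²(3 4 5; -2 4 -2) = Δ·Π!·Σ² = 14/1287  (sign -1)
combine: 4πI² = 693·20/1001·14/1287 = 280/1859
take √, sign -1: I = -0.10947990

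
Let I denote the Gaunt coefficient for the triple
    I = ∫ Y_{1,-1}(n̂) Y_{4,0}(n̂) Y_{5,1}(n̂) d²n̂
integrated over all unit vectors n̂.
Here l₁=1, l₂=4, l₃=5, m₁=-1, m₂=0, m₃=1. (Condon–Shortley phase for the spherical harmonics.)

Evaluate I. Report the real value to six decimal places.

-0.190188

m-sum 0 ✓  L=10 even ✓  3≤5≤5 ✓
Π(2lᵢ+1) = 3×9×11 = 297
triangle coeff Δ(1,4,5) = 1/495
Σ_t [0,0]: t=0:+1/576 = 1/576
(3j)²=5/99 [(1 4 5; 0 0 0)], sign=-1
Σ_t [0,0]: t=0:+1/1152 = 1/1152
(3j)²=1/33 [(1 4 5; -1 0 1)], sign=+1
⇒ 4πI² = 5/11
I = (-1)√(5/11/(4π)) = -0.19018827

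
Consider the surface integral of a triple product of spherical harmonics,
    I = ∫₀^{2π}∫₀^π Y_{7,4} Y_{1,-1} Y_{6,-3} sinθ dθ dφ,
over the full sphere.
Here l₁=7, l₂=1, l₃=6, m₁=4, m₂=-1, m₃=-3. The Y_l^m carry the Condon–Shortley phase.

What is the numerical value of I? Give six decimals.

0.259489

m-sum 0 ✓  L=14 even ✓  6≤6≤8 ✓
Π(2lᵢ+1) = 15×3×13 = 585
triangle coeff Δ(7,1,6) = 1/1365
Σ_t [1,1]: t=1:−1/518400 = -1/518400
(3j)²=7/195 [(7 1 6; 0 0 0)], sign=-1
Σ_t [0,0]: t=0:+1/4354560 = 1/4354560
(3j)²=11/273 [(7 1 6; 4 -1 -3)], sign=-1
⇒ 4πI² = 11/13
I = (+1)√(11/13/(4π)) = 0.25948947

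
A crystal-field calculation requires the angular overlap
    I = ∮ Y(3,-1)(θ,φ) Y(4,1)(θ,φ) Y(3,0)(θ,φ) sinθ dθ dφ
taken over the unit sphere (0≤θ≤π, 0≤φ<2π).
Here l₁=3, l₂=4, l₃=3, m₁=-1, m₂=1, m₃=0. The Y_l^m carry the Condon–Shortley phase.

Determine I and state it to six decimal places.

Rules hold: Σm=0, L=10 even, 1≤3≤7.
N = 7·9·7 = 441
Δ = 4!·2!·4!/11! = 1/34650
Racah Σ t=1..3: t=1:−1/72 t=2:+1/16 t=3:−1/72 = 5/144
⇒ 3j(3 4 3; 0 0 0)² = 2/77, sgn -1
Racah Σ t=2..4: t=2:+1/48 t=3:−1/24 t=4:+1/288 = -5/288
⇒ 3j(3 4 3; -1 1 0)² = 5/462, sgn +1
4πI² = N·(3j₀)²·(3jₘ)² = 15/121
I = -1·√(0.123967/4π) = -0.09932258

-0.099323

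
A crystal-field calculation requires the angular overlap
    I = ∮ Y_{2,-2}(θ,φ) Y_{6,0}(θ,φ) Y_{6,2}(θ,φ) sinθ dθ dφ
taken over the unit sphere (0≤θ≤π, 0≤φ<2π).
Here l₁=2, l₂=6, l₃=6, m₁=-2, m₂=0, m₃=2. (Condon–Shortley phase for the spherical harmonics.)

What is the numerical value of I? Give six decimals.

Checks pass: Σm=0; 14 even; l₃=6∈[4,8].
(2·2+1)(2·6+1)(2·6+1) = 845
Δ: 2! 2! 10! / 15! → 1/90090
sum: t=0:+1/69120 t=1:−1/14400 t=2:+1/69120 = -7/172800
3j²(2 6 6; 0 0 0) = Δ·Π!·Σ² = 14/715  (sign -1)
sum: t=2:+1/69120 = 1/69120
3j²(2 6 6; -2 0 2) = Δ·Π!·Σ² = 4/143  (sign +1)
combine: 4πI² = 845·14/715·4/143 = 56/121
take √, sign -1: I = -0.19190947

-0.191909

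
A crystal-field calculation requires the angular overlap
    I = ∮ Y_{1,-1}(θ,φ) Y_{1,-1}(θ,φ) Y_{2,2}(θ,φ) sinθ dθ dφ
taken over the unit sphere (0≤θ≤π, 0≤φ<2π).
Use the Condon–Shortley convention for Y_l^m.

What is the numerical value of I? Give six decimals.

Rules hold: Σm=0, L=4 even, 0≤2≤2.
N = 3·3·5 = 45
Δ = 0!·2!·2!/5! = 1/30
Racah Σ t=0..0: t=0:+1/1 = 1/1
⇒ 3j(1 1 2; 0 0 0)² = 2/15, sgn +1
Racah Σ t=0..0: t=0:+1/4 = 1/4
⇒ 3j(1 1 2; -1 -1 2)² = 1/5, sgn +1
4πI² = N·(3j₀)²·(3jₘ)² = 6/5
I = +1·√(1.2/4π) = 0.30901936

0.309019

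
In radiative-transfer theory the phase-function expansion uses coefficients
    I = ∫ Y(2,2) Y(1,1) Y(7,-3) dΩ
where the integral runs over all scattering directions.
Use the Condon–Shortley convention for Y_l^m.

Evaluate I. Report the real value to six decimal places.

0.000000

triangle: need 1≤l₃≤3, have 7; I=0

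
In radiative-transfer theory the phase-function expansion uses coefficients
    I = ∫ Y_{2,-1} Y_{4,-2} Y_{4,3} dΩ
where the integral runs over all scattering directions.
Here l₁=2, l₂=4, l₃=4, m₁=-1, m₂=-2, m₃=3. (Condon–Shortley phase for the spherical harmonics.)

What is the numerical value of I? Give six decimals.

-0.187702

Checks pass: Σm=0; 10 even; l₃=4∈[2,6].
(2·2+1)(2·4+1)(2·4+1) = 405
Δ: 2! 2! 6! / 11! → 1/13860
sum: t=0:+1/192 t=1:−1/36 t=2:+1/192 = -5/288
3j²(2 4 4; 0 0 0) = Δ·Π!·Σ² = 20/693  (sign -1)
sum: t=1:−1/240 t=2:+1/1440 = -1/288
3j²(2 4 4; -1 -2 3) = Δ·Π!·Σ² = 5/132  (sign +1)
combine: 4πI² = 405·20/693·5/132 = 375/847
take √, sign -1: I = -0.18770204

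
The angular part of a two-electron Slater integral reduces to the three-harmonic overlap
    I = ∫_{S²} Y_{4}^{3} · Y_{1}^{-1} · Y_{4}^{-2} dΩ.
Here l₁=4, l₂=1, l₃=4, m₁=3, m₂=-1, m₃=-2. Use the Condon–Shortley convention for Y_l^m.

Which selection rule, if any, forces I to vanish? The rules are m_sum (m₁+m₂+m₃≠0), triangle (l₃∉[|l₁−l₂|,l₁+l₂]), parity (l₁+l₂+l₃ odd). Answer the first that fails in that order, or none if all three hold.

azimuthal sum: 3 − 1 − 2 = 0  ✓
3 ≤ 4 ≤ 5 (triangle on l)  ✓
L = 4 + 1 + 4 = 9 (odd)  ✗

parity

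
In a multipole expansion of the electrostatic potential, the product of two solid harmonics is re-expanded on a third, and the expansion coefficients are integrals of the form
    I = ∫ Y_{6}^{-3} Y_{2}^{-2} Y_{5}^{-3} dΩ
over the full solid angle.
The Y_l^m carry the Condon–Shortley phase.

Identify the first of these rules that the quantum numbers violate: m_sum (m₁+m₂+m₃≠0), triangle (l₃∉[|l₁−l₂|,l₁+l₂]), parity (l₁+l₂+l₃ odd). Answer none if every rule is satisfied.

m₁+m₂+m₃ = -3 − 2 − 3 = -8  ✗
triangle: |6−2|=4 ≤ l₃=5 ≤ 6+2=8
parity: l₁+l₂+l₃ = 13 is odd

m_sum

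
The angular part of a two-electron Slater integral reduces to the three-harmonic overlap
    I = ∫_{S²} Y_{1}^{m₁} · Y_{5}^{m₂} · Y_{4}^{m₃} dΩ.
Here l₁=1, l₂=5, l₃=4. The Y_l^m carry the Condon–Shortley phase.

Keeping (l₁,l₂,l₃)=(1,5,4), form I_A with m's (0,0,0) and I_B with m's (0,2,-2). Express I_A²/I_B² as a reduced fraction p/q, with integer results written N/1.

25/21

Shared (l₁,l₂,l₃)=(1,5,4): N and (l;000)² cancel in I_A²/I_B².
A: Δ = 2!·0!·8!/11! = 1/495; Racah Σ t=1..1: t=1:−1/576 = -1/576; ⇒ 3j(1 5 4; 0 0 0)² = 5/99, sgn -1
B: Δ = 2!·0!·8!/11! = 1/495; Racah Σ t=1..1: t=1:−1/1440 = -1/1440; ⇒ 3j(1 5 4; 0 2 -2)² = 7/165, sgn -1
I_A²/I_B² = (5/99)/(7/165) = 25/21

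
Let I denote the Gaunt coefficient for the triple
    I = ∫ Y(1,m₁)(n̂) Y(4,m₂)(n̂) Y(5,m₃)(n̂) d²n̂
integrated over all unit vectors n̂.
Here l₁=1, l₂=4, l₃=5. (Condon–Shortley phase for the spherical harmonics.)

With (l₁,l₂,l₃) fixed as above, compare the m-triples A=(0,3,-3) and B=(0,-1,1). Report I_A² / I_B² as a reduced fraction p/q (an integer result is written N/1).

Shared (l₁,l₂,l₃)=(1,4,5): N and (l;000)² cancel in I_A²/I_B².
A: Δ = 0!·2!·8!/11! = 1/495; Racah Σ t=0..0: t=0:+1/5040 = 1/5040; ⇒ 3j(1 4 5; 0 3 -3)² = 16/495, sgn +1
B: Δ = 0!·2!·8!/11! = 1/495; Racah Σ t=0..0: t=0:+1/720 = 1/720; ⇒ 3j(1 4 5; 0 -1 1)² = 8/165, sgn +1
I_A²/I_B² = (16/495)/(8/165) = 2/3

2/3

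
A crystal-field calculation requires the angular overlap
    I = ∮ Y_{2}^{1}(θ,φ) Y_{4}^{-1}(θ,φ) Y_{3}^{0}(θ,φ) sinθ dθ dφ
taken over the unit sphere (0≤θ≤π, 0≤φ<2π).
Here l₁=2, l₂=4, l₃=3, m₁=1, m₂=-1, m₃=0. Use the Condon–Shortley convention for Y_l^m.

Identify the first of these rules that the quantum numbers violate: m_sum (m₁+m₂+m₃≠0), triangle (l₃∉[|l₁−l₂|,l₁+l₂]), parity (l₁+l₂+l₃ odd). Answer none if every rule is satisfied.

parity

m₁+m₂+m₃ = 1 − 1 + 0 = 0  ✓
triangle: |2−4|=2 ≤ l₃=3 ≤ 2+4=6  ✓
parity: l₁+l₂+l₃ = 9 is odd  ✗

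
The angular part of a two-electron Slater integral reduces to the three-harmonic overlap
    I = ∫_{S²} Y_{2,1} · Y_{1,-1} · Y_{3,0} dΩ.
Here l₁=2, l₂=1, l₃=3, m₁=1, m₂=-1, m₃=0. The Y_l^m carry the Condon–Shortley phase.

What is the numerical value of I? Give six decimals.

m-sum 0 ✓  L=6 even ✓  1≤3≤3 ✓
Π(2lᵢ+1) = 5×3×7 = 105
triangle coeff Δ(2,1,3) = 1/105
Σ_t [0,0]: t=0:+1/4 = 1/4
(3j)²=3/35 [(2 1 3; 0 0 0)], sign=-1
Σ_t [0,0]: t=0:+1/12 = 1/12
(3j)²=1/35 [(2 1 3; 1 -1 0)], sign=-1
⇒ 4πI² = 9/35
I = (+1)√(9/35/(4π)) = 0.14304817

0.143048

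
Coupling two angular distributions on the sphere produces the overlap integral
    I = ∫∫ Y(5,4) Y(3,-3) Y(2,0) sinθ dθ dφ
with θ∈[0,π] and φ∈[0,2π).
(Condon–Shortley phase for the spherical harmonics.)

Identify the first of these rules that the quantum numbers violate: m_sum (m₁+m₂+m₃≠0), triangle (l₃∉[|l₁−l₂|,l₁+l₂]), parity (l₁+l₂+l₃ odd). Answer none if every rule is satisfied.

Σmᵢ = 1  ✗
l₃∈[|l₁−l₂|,l₁+l₂]=[2,8], have l₃=2
Σlᵢ = 10 ⇒ even

m_sum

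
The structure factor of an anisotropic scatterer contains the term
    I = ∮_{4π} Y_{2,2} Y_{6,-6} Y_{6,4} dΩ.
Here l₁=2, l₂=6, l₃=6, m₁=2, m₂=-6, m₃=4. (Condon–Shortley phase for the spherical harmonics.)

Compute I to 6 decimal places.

-0.076075

m-sum 0 ✓  L=14 even ✓  4≤6≤8 ✓
Π(2lᵢ+1) = 5×13×13 = 845
triangle coeff Δ(2,6,6) = 1/90090
Σ_t [0,2]: t=0:+1/69120 t=1:−1/14400 t=2:+1/69120 = -7/172800
(3j)²=14/715 [(2 6 6; 0 0 0)], sign=-1
Σ_t [0,0]: t=0:+1/14515200 = 1/14515200
(3j)²=2/455 [(2 6 6; 2 -6 4)], sign=+1
⇒ 4πI² = 4/55
I = (-1)√(4/55/(4π)) = -0.07607531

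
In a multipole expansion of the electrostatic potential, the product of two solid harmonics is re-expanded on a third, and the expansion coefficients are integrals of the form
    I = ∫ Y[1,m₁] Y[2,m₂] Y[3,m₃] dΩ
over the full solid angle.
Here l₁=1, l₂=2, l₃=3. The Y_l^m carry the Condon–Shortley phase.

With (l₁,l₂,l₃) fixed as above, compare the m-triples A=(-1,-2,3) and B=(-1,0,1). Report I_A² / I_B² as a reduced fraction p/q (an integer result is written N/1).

5/2

l's match ⇒ only the (l;m) 3-j factors differ between A and B.
A: triangle coeff Δ(1,2,3) = 1/105; Σ_t [0,0]: t=0:+1/48 = 1/48; (3j)²=1/7 [(1 2 3; -1 -2 3)], sign=+1
B: triangle coeff Δ(1,2,3) = 1/105; Σ_t [0,0]: t=0:+1/8 = 1/8; (3j)²=2/35 [(1 2 3; -1 0 1)], sign=+1
I_A²/I_B² = (1/7)/(2/35) = 5/2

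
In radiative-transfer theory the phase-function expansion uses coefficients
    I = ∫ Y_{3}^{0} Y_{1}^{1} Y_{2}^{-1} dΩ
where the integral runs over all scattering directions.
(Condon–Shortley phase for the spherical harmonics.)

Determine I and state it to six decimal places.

0.143048

Rules hold: Σm=0, L=6 even, 2≤2≤4.
N = 7·3·5 = 105
Δ = 2!·4!·0!/7! = 1/105
Racah Σ t=1..1: t=1:−1/4 = -1/4
⇒ 3j(3 1 2; 0 0 0)² = 3/35, sgn -1
Racah Σ t=2..2: t=2:+1/12 = 1/12
⇒ 3j(3 1 2; 0 1 -1)² = 1/35, sgn -1
4πI² = N·(3j₀)²·(3jₘ)² = 9/35
I = +1·√(0.257143/4π) = 0.14304817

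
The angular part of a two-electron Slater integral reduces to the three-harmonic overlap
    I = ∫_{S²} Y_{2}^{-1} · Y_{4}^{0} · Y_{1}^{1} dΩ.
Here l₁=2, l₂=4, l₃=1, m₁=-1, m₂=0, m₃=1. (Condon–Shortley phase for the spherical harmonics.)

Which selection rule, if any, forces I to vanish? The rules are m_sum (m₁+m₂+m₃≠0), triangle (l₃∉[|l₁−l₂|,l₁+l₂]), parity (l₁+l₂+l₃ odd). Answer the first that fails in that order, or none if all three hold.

triangle

azimuthal sum: -1 + 0 + 1 = 0  ✓
2 ≤ 1 ≤ 6 (triangle on l)  ✗
L = 2 + 4 + 1 = 7 (odd)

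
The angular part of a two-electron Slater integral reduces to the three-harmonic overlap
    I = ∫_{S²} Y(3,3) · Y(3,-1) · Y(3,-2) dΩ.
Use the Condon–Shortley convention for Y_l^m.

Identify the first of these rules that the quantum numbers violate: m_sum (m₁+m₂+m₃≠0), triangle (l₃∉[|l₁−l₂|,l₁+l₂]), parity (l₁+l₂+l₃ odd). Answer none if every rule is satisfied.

parity

azimuthal sum: 3 − 1 − 2 = 0  ✓
0 ≤ 3 ≤ 6 (triangle on l)  ✓
L = 3 + 3 + 3 = 9 (odd)  ✗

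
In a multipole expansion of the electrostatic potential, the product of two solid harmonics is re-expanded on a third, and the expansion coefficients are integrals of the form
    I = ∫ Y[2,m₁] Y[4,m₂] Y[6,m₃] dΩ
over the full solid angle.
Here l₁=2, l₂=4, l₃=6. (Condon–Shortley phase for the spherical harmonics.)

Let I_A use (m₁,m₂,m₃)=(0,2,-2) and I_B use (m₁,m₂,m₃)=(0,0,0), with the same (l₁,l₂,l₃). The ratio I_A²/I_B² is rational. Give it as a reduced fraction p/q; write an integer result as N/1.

56/75

Same 2,4,6: normalisation and zero-m 3j drop out of the ratio.
A: Δ: 0! 4! 8! / 13! → 1/6435; sum: t=0:+1/5760 = 1/5760; 3j²(2 4 6; 0 2 -2) = Δ·Π!·Σ² = 56/2145  (sign +1)
B: Δ: 0! 4! 8! / 13! → 1/6435; sum: t=0:+1/2304 = 1/2304; 3j²(2 4 6; 0 0 0) = Δ·Π!·Σ² = 5/143  (sign +1)
I_A²/I_B² = (56/2145)/(5/143) = 56/75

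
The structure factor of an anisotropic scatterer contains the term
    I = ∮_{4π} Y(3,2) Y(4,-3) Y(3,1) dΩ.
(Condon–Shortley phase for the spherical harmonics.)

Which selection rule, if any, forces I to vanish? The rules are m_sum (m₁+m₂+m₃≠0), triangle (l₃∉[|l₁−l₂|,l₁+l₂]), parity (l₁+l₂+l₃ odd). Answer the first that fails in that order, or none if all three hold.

none

m₁+m₂+m₃ = 2 − 3 + 1 = 0  ✓
triangle: |3−4|=1 ≤ l₃=3 ≤ 3+4=7  ✓
parity: l₁+l₂+l₃ = 10 is even  ✓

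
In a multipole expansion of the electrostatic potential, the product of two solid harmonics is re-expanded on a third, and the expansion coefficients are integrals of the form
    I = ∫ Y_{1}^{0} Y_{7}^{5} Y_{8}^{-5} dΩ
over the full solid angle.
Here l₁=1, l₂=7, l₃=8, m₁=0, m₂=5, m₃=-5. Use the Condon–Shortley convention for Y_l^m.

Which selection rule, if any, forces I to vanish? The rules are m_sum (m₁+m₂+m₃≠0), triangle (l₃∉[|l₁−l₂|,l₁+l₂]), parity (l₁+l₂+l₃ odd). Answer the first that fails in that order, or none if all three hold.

azimuthal sum: 0 + 5 − 5 = 0  ✓
6 ≤ 8 ≤ 8 (triangle on l)  ✓
L = 1 + 7 + 8 = 16 (even)  ✓

none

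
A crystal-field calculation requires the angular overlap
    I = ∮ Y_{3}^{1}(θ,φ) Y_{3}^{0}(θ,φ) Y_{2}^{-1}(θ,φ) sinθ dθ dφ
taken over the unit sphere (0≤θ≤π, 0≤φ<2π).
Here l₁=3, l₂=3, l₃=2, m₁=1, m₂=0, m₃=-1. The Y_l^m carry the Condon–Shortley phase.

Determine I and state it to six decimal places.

m-sum 0 ✓  L=8 even ✓  0≤2≤6 ✓
Π(2lᵢ+1) = 7×7×5 = 245
triangle coeff Δ(3,3,2) = 1/3780
Σ_t [1,3]: t=1:−1/24 t=2:+1/4 t=3:−1/24 = 1/6
(3j)²=4/105 [(3 3 2; 0 0 0)], sign=+1
Σ_t [1,2]: t=1:−1/12 t=2:+1/8 = 1/24
(3j)²=1/210 [(3 3 2; 1 0 -1)], sign=-1
⇒ 4πI² = 2/45
I = (-1)√(2/45/(4π)) = -0.05947080

-0.059471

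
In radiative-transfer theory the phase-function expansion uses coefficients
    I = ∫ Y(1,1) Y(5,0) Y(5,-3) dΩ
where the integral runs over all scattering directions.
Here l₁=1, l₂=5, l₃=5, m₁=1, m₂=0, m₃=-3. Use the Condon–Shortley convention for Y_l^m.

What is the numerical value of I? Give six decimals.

Σmᵢ = -2 ≠ 0, so the φ-integral vanishes; I = 0

0.000000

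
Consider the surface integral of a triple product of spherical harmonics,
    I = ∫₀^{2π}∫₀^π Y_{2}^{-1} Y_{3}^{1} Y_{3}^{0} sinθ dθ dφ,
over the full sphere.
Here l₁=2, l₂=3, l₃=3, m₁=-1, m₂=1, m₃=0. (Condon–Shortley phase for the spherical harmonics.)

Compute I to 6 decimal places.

Checks pass: Σm=0; 8 even; l₃=3∈[1,5].
(2·2+1)(2·3+1)(2·3+1) = 245
Δ: 2! 2! 4! / 9! → 1/3780
sum: t=0:+1/24 t=1:−1/4 t=2:+1/24 = -1/6
3j²(2 3 3; 0 0 0) = Δ·Π!·Σ² = 4/105  (sign +1)
sum: t=1:−1/12 t=2:+1/8 = 1/24
3j²(2 3 3; -1 1 0) = Δ·Π!·Σ² = 1/210  (sign -1)
combine: 4πI² = 245·4/105·1/210 = 2/45
take √, sign -1: I = -0.05947080

-0.059471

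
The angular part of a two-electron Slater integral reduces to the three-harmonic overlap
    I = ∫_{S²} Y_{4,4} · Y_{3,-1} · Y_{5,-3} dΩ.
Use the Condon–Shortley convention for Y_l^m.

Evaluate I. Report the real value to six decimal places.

Rules hold: Σm=0, L=12 even, 1≤5≤7.
N = 9·7·11 = 693
Δ = 2!·6!·4!/13! = 1/180180
Racah Σ t=0..2: t=0:+1/576 t=1:−1/144 t=2:+1/576 = -1/288
⇒ 3j(4 3 5; 0 0 0)² = 20/1001, sgn +1
Racah Σ t=0..0: t=0:+1/5760 = 1/5760
⇒ 3j(4 3 5; 4 -1 -3)² = 56/2145, sgn +1
4πI² = N·(3j₀)²·(3jₘ)² = 672/1859
I = +1·√(0.361485/4π) = 0.16960553

0.169606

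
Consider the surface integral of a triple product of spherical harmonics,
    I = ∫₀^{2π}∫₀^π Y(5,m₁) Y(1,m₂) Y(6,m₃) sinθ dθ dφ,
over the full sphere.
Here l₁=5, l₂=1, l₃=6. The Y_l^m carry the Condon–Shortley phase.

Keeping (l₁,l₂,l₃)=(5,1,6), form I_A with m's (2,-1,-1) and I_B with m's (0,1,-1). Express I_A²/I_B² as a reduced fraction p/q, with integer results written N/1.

l's match ⇒ only the (l;m) 3-j factors differ between A and B.
A: triangle coeff Δ(5,1,6) = 1/858; Σ_t [0,0]: t=0:+1/60480 = 1/60480; (3j)²=5/429 [(5 1 6; 2 -1 -1)], sign=-1
B: triangle coeff Δ(5,1,6) = 1/858; Σ_t [0,0]: t=0:+1/28800 = 1/28800; (3j)²=7/286 [(5 1 6; 0 1 -1)], sign=-1
I_A²/I_B² = (5/429)/(7/286) = 10/21

10/21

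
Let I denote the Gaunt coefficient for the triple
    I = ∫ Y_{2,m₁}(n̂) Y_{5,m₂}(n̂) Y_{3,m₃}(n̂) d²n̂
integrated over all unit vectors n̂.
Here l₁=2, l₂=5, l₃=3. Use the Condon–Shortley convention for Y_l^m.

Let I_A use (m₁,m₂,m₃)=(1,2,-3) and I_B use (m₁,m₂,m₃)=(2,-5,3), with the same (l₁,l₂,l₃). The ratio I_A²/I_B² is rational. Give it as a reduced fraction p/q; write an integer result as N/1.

Shared (l₁,l₂,l₃)=(2,5,3): N and (l;000)² cancel in I_A²/I_B².
A: Δ = 4!·0!·6!/11! = 1/2310; Racah Σ t=1..1: t=1:−1/4320 = -1/4320; ⇒ 3j(2 5 3; 1 2 -3)² = 1/330, sgn -1
B: Δ = 4!·0!·6!/11! = 1/2310; Racah Σ t=0..0: t=0:+1/17280 = 1/17280; ⇒ 3j(2 5 3; 2 -5 3)² = 1/11, sgn +1
I_A²/I_B² = (1/330)/(1/11) = 1/30

1/30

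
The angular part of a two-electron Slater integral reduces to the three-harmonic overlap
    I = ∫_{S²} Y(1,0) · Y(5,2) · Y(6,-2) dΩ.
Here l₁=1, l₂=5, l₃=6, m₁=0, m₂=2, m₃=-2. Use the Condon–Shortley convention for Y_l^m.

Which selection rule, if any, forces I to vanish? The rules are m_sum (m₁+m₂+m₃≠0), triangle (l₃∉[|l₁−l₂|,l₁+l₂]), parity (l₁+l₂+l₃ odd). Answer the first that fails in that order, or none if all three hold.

m₁+m₂+m₃ = 0 + 2 − 2 = 0  ✓
triangle: |1−5|=4 ≤ l₃=6 ≤ 1+5=6  ✓
parity: l₁+l₂+l₃ = 12 is even  ✓

none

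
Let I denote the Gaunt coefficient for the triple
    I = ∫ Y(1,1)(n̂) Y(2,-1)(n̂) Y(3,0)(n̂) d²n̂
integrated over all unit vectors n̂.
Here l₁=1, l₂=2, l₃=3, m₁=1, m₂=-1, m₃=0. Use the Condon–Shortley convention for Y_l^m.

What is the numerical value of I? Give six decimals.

Checks pass: Σm=0; 6 even; l₃=3∈[1,3].
(2·1+1)(2·2+1)(2·3+1) = 105
Δ: 0! 2! 4! / 7! → 1/105
sum: t=0:+1/4 = 1/4
3j²(1 2 3; 0 0 0) = Δ·Π!·Σ² = 3/35  (sign -1)
sum: t=0:+1/12 = 1/12
3j²(1 2 3; 1 -1 0) = Δ·Π!·Σ² = 1/35  (sign -1)
combine: 4πI² = 105·3/35·1/35 = 9/35
take √, sign +1: I = 0.14304817

0.143048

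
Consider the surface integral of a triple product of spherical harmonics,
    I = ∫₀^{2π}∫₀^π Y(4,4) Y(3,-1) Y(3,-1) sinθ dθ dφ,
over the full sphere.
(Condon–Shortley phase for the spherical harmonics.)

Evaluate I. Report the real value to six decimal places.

0.000000

m-sum = 4 − 1 − 1 = 2 ≠ 0 ⇒ I = 0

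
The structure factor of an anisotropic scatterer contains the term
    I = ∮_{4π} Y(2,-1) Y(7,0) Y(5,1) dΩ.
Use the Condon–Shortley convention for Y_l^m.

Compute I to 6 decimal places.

0.177378

Checks pass: Σm=0; 14 even; l₃=5∈[5,9].
(2·2+1)(2·7+1)(2·5+1) = 825
Δ: 4! 0! 10! / 15! → 1/15015
sum: t=2:+1/57600 = 1/57600
3j²(2 7 5; 0 0 0) = Δ·Π!·Σ² = 21/715  (sign -1)
sum: t=3:−1/103680 = -1/103680
3j²(2 7 5; -1 0 1) = Δ·Π!·Σ² = 7/429  (sign -1)
combine: 4πI² = 825·21/715·7/429 = 735/1859
take √, sign +1: I = 0.17737771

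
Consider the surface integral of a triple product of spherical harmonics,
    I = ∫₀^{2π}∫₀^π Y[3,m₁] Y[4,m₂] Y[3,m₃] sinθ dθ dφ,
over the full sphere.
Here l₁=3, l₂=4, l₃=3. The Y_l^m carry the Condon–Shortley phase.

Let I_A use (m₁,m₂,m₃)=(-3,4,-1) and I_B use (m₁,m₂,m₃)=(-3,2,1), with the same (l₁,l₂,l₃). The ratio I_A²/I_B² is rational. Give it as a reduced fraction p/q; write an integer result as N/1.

Shared (l₁,l₂,l₃)=(3,4,3): N and (l;000)² cancel in I_A²/I_B².
A: Δ = 4!·2!·4!/11! = 1/34650; Racah Σ t=4..4: t=4:+1/1152 = 1/1152; ⇒ 3j(3 4 3; -3 4 -1)² = 1/33, sgn +1
B: Δ = 4!·2!·4!/11! = 1/34650; Racah Σ t=4..4: t=4:+1/192 = 1/192; ⇒ 3j(3 4 3; -3 2 1)² = 3/77, sgn +1
I_A²/I_B² = (1/33)/(3/77) = 7/9

7/9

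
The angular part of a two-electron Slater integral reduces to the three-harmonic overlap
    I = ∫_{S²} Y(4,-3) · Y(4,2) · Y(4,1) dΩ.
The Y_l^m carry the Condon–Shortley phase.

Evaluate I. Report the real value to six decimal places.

-0.063661

Checks pass: Σm=0; 12 even; l₃=4∈[0,8].
(2·4+1)(2·4+1)(2·4+1) = 729
Δ: 4! 4! 4! / 13! → 1/450450
sum: t=0:+1/13824 t=1:−1/216 t=2:+1/64 t=3:−1/216 t=4:+1/13824 = 5/768
3j²(4 4 4; 0 0 0) = Δ·Π!·Σ² = 18/1001  (sign +1)
sum: t=3:−1/864 t=4:+1/576 = 1/1728
3j²(4 4 4; -3 2 1) = Δ·Π!·Σ² = 5/1287  (sign -1)
combine: 4πI² = 729·18/1001·5/1287 = 7290/143143
take √, sign -1: I = -0.06366105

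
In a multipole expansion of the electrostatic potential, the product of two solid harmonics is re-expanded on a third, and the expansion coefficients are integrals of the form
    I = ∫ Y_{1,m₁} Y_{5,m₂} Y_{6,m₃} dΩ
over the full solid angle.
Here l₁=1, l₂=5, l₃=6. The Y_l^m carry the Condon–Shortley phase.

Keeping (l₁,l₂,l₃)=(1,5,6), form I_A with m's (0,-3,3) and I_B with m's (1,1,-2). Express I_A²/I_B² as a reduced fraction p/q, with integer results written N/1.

27/28

Same 1,5,6: normalisation and zero-m 3j drop out of the ratio.
A: Δ: 0! 2! 10! / 13! → 1/858; sum: t=0:+1/80640 = 1/80640; 3j²(1 5 6; 0 -3 3) = Δ·Π!·Σ² = 9/286  (sign -1)
B: Δ: 0! 2! 10! / 13! → 1/858; sum: t=0:+1/34560 = 1/34560; 3j²(1 5 6; 1 1 -2) = Δ·Π!·Σ² = 14/429  (sign +1)
I_A²/I_B² = (9/286)/(14/429) = 27/28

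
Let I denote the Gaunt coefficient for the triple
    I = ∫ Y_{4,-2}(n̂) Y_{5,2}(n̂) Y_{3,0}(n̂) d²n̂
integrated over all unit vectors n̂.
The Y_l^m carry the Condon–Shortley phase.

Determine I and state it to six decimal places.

0.022664

Rules hold: Σm=0, L=12 even, 1≤3≤9.
N = 9·11·7 = 693
Δ = 6!·2!·4!/13! = 1/180180
Racah Σ t=2..4: t=2:+1/576 t=3:−1/144 t=4:+1/576 = -1/288
⇒ 3j(4 5 3; 0 0 0)² = 20/1001, sgn +1
Racah Σ t=4..6: t=4:+1/576 t=5:−1/480 t=6:+1/8640 = -1/4320
⇒ 3j(4 5 3; -2 2 0)² = 1/2145, sgn +1
4πI² = N·(3j₀)²·(3jₘ)² = 12/1859
I = +1·√(0.00645508/4π) = 0.02266449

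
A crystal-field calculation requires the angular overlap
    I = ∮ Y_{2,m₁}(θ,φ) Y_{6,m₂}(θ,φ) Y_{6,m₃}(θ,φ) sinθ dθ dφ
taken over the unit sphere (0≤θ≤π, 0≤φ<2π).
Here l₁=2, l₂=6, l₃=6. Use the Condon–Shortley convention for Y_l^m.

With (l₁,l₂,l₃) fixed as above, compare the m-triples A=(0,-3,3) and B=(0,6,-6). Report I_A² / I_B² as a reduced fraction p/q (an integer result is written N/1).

Same 2,6,6: normalisation and zero-m 3j drop out of the ratio.
A: Δ: 2! 2! 10! / 15! → 1/90090; sum: t=0:+1/120960 t=1:−1/80640 t=2:+1/1451520 = -1/290304; 3j²(2 6 6; 0 -3 3) = Δ·Π!·Σ² = 5/2002  (sign +1)
B: Δ: 2! 2! 10! / 15! → 1/90090; sum: t=2:+1/14515200 = 1/14515200; 3j²(2 6 6; 0 6 -6) = Δ·Π!·Σ² = 22/455  (sign +1)
I_A²/I_B² = (5/2002)/(22/455) = 25/484

25/484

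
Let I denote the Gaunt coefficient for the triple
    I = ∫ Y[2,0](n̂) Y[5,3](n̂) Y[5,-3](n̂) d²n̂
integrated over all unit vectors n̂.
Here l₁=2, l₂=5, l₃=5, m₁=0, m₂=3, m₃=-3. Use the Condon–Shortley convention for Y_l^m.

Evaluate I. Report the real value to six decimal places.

-0.016174

m-sum 0 ✓  L=12 even ✓  3≤5≤7 ✓
Π(2lᵢ+1) = 5×11×11 = 605
triangle coeff Δ(2,5,5) = 1/38610
Σ_t [0,2]: t=0:+1/2880 t=1:−1/576 t=2:+1/2880 = -1/960
(3j)²=10/429 [(2 5 5; 0 0 0)], sign=+1
Σ_t [0,2]: t=0:+1/161280 t=1:−1/5040 t=2:+1/5760 = -1/53760
(3j)²=1/4290 [(2 5 5; 0 3 -3)], sign=-1
⇒ 4πI² = 5/1521
I = (-1)√(5/1521/(4π)) = -0.01617393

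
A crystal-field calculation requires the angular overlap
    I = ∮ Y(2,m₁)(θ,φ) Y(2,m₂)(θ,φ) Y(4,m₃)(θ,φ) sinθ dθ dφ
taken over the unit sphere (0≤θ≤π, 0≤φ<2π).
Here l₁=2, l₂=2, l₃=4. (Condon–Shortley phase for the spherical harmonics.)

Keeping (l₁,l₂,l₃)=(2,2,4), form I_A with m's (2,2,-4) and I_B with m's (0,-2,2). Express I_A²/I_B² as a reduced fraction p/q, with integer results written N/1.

l's match ⇒ only the (l;m) 3-j factors differ between A and B.
A: triangle coeff Δ(2,2,4) = 1/630; Σ_t [0,0]: t=0:+1/576 = 1/576; (3j)²=1/9 [(2 2 4; 2 2 -4)], sign=+1
B: triangle coeff Δ(2,2,4) = 1/630; Σ_t [0,0]: t=0:+1/96 = 1/96; (3j)²=1/42 [(2 2 4; 0 -2 2)], sign=+1
I_A²/I_B² = (1/9)/(1/42) = 14/3

14/3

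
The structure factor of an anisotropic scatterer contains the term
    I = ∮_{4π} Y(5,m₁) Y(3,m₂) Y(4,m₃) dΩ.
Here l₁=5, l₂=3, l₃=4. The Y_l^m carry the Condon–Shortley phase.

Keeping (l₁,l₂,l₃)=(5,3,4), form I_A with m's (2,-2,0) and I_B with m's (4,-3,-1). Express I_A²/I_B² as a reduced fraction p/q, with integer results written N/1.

l's match ⇒ only the (l;m) 3-j factors differ between A and B.
A: triangle coeff Δ(5,3,4) = 1/180180; Σ_t [0,1]: t=0:+1/864 t=1:−1/576 = -1/1728; (3j)²=5/1287 [(5 3 4; 2 -2 0)], sign=-1
B: triangle coeff Δ(5,3,4) = 1/180180; Σ_t [0,0]: t=0:+1/5760 = 1/5760; (3j)²=9/286 [(5 3 4; 4 -3 -1)], sign=-1
I_A²/I_B² = (5/1287)/(9/286) = 10/81

10/81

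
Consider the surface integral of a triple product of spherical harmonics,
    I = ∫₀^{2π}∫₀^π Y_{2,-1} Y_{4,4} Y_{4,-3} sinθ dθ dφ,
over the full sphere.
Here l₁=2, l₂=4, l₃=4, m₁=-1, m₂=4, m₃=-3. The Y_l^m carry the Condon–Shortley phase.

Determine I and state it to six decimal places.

m-sum 0 ✓  L=10 even ✓  2≤4≤6 ✓
Π(2lᵢ+1) = 5×9×9 = 405
triangle coeff Δ(2,4,4) = 1/13860
Σ_t [0,2]: t=0:+1/192 t=1:−1/36 t=2:+1/192 = -5/288
(3j)²=20/693 [(2 4 4; 0 0 0)], sign=-1
Σ_t [2,2]: t=2:+1/1440 = 1/1440
(3j)²=7/165 [(2 4 4; -1 4 -3)], sign=-1
⇒ 4πI² = 60/121
I = (+1)√(60/121/(4π)) = 0.19864517

0.198645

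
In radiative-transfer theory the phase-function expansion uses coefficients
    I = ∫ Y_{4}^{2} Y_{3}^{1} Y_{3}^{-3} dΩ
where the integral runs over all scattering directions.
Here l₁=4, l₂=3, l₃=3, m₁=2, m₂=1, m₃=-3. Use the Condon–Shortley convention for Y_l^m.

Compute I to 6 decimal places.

-0.188451

Rules hold: Σm=0, L=10 even, 1≤3≤7.
N = 9·7·7 = 441
Δ = 4!·4!·2!/11! = 1/34650
Racah Σ t=1..3: t=1:−1/72 t=2:+1/16 t=3:−1/72 = 5/144
⇒ 3j(4 3 3; 0 0 0)² = 2/77, sgn -1
Racah Σ t=2..2: t=2:+1/192 = 1/192
⇒ 3j(4 3 3; 2 1 -3)² = 3/77, sgn +1
4πI² = N·(3j₀)²·(3jₘ)² = 54/121
I = -1·√(0.446281/4π) = -0.18845135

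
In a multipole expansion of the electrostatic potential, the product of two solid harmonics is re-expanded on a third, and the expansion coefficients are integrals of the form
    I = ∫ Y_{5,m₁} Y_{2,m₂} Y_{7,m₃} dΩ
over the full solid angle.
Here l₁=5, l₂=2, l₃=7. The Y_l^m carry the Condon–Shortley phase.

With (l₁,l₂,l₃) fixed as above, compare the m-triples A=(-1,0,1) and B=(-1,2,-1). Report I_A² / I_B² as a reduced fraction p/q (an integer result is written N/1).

6/1

Shared (l₁,l₂,l₃)=(5,2,7): N and (l;000)² cancel in I_A²/I_B².
A: Δ = 0!·10!·4!/15! = 1/15015; Racah Σ t=0..0: t=0:+1/69120 = 1/69120; ⇒ 3j(5 2 7; -1 0 1)² = 4/143, sgn +1
B: Δ = 0!·10!·4!/15! = 1/15015; Racah Σ t=0..0: t=0:+1/414720 = 1/414720; ⇒ 3j(5 2 7; -1 2 -1)² = 2/429, sgn +1
I_A²/I_B² = (4/143)/(2/429) = 6/1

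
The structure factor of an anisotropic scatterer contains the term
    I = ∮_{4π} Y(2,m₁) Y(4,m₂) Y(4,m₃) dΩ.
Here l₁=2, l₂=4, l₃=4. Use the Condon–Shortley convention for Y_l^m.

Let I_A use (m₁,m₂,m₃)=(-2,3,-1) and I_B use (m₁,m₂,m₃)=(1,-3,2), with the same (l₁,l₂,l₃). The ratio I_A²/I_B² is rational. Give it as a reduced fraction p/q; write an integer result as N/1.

Shared (l₁,l₂,l₃)=(2,4,4): N and (l;000)² cancel in I_A²/I_B².
A: Δ = 2!·2!·6!/11! = 1/13860; Racah Σ t=2..2: t=2:+1/480 = 1/480; ⇒ 3j(2 4 4; -2 3 -1)² = 3/110, sgn -1
B: Δ = 2!·2!·6!/11! = 1/13860; Racah Σ t=0..1: t=0:+1/240 t=1:−1/1440 = 1/288; ⇒ 3j(2 4 4; 1 -3 2)² = 5/132, sgn +1
I_A²/I_B² = (3/110)/(5/132) = 18/25

18/25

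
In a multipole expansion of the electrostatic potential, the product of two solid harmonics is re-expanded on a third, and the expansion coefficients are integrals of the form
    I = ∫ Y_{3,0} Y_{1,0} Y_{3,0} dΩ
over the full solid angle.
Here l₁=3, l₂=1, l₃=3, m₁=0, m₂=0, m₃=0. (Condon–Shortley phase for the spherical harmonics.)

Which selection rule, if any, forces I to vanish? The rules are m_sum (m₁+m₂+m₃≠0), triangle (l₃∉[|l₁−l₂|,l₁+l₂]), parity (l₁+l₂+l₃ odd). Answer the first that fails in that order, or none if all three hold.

parity

azimuthal sum: 0 + 0 + 0 = 0  ✓
2 ≤ 3 ≤ 4 (triangle on l)  ✓
L = 3 + 1 + 3 = 7 (odd)  ✗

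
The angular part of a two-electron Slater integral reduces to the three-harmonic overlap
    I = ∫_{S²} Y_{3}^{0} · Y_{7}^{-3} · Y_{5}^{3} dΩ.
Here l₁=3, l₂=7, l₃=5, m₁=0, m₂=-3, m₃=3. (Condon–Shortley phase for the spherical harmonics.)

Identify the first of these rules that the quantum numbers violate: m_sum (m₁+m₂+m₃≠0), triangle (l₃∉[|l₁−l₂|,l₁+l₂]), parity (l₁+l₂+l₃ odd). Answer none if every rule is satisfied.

parity

m₁+m₂+m₃ = 0 − 3 + 3 = 0  ✓
triangle: |3−7|=4 ≤ l₃=5 ≤ 3+7=10  ✓
parity: l₁+l₂+l₃ = 15 is odd  ✗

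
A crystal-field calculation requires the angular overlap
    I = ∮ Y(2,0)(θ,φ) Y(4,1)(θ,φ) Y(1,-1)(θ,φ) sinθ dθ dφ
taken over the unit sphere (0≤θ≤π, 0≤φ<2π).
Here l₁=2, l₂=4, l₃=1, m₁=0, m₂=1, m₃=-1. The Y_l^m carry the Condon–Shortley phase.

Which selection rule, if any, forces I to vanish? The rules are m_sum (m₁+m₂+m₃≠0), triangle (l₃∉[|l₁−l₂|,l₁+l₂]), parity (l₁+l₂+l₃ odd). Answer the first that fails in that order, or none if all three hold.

m₁+m₂+m₃ = 0 + 1 − 1 = 0  ✓
triangle: |2−4|=2 ≤ l₃=1 ≤ 2+4=6  ✗
parity: l₁+l₂+l₃ = 7 is odd

triangle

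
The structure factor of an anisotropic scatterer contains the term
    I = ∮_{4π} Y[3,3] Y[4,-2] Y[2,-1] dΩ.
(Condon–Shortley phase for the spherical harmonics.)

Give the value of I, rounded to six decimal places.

0.000000

l₁+l₂+l₃=9 is odd: 3j(l;000)=0 ⇒ I=0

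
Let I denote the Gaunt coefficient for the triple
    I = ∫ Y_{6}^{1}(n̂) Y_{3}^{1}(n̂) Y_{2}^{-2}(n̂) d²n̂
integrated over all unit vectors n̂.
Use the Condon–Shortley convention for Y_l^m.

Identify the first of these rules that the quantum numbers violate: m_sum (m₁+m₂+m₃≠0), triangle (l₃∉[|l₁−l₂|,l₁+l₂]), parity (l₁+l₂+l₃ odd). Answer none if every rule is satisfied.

Σmᵢ = 0  ✓
l₃∈[|l₁−l₂|,l₁+l₂]=[3,9], have l₃=2  ✗
Σlᵢ = 11 ⇒ odd

triangle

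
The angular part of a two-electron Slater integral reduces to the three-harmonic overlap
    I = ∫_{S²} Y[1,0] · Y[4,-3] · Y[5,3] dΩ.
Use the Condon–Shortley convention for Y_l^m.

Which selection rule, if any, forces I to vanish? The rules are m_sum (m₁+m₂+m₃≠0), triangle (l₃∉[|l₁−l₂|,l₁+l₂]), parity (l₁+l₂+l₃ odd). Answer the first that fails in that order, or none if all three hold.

azimuthal sum: 0 − 3 + 3 = 0  ✓
3 ≤ 5 ≤ 5 (triangle on l)  ✓
L = 1 + 4 + 5 = 10 (even)  ✓

none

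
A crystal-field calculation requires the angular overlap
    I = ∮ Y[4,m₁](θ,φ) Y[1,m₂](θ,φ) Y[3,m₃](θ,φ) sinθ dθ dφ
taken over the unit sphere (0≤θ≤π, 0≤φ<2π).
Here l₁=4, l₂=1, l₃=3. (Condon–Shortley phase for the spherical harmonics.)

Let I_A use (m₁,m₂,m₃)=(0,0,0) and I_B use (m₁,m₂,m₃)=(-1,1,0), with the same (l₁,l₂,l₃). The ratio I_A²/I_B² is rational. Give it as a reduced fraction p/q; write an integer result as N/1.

8/5

Same 4,1,3: normalisation and zero-m 3j drop out of the ratio.
A: Δ: 2! 6! 0! / 9! → 1/252; sum: t=1:−1/36 = -1/36; 3j²(4 1 3; 0 0 0) = Δ·Π!·Σ² = 4/63  (sign +1)
B: Δ: 2! 6! 0! / 9! → 1/252; sum: t=2:+1/72 = 1/72; 3j²(4 1 3; -1 1 0) = Δ·Π!·Σ² = 5/126  (sign -1)
I_A²/I_B² = (4/63)/(5/126) = 8/5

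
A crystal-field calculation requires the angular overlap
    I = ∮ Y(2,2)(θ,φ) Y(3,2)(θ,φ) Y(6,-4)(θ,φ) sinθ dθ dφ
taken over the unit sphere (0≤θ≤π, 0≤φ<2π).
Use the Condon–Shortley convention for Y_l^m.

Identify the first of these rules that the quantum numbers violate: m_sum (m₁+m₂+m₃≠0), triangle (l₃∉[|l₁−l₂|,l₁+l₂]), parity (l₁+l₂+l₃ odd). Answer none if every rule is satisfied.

Σmᵢ = 0  ✓
l₃∈[|l₁−l₂|,l₁+l₂]=[1,5], have l₃=6  ✗
Σlᵢ = 11 ⇒ odd

triangle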